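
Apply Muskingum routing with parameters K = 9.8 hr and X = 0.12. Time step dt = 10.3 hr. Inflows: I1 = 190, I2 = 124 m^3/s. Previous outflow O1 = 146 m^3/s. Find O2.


Muskingum coefficients:
denom = 2*K*(1-X) + dt = 2*9.8*(1-0.12) + 10.3 = 27.548.
C0 = (dt - 2*K*X)/denom = (10.3 - 2*9.8*0.12)/27.548 = 0.2885.
C1 = (dt + 2*K*X)/denom = (10.3 + 2*9.8*0.12)/27.548 = 0.4593.
C2 = (2*K*(1-X) - dt)/denom = 0.2522.
O2 = C0*I2 + C1*I1 + C2*O1
   = 0.2885*124 + 0.4593*190 + 0.2522*146
   = 159.86 m^3/s.

159.86


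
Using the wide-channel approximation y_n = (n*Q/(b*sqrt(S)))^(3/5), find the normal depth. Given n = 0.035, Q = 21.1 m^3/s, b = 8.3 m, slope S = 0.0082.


We use the wide-channel approximation y_n = (n*Q/(b*sqrt(S)))^(3/5).
sqrt(S) = sqrt(0.0082) = 0.090554.
Numerator: n*Q = 0.035 * 21.1 = 0.7385.
Denominator: b*sqrt(S) = 8.3 * 0.090554 = 0.751598.
arg = 0.9826.
y_n = 0.9826^(3/5) = 0.9895 m.

0.9895


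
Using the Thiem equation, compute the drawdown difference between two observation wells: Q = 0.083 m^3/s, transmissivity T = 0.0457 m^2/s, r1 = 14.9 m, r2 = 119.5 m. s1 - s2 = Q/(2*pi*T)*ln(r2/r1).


Thiem equation: s1 - s2 = Q/(2*pi*T) * ln(r2/r1).
ln(r2/r1) = ln(119.5/14.9) = 2.082.
Q/(2*pi*T) = 0.083 / (2*pi*0.0457) = 0.083 / 0.2871 = 0.2891.
s1 - s2 = 0.2891 * 2.082 = 0.6018 m.

0.6018


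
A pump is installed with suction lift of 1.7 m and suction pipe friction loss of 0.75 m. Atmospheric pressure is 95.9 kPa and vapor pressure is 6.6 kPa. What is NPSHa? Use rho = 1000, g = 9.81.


NPSHa = p_atm/(rho*g) - z_s - hf_s - p_vap/(rho*g).
p_atm/(rho*g) = 95.9*1000 / (1000*9.81) = 9.776 m.
p_vap/(rho*g) = 6.6*1000 / (1000*9.81) = 0.673 m.
NPSHa = 9.776 - 1.7 - 0.75 - 0.673
      = 6.65 m.

6.65


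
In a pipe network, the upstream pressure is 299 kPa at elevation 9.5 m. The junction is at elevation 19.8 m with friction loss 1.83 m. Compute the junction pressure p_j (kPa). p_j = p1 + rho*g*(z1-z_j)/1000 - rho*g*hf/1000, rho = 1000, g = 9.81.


Junction pressure: p_j = p1 + rho*g*(z1 - z_j)/1000 - rho*g*hf/1000.
Elevation term = 1000*9.81*(9.5 - 19.8)/1000 = -101.043 kPa.
Friction term = 1000*9.81*1.83/1000 = 17.952 kPa.
p_j = 299 + -101.043 - 17.952 = 180.0 kPa.

180.0


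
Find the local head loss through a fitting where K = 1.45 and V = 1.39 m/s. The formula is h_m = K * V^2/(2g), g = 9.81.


Minor loss formula: h_m = K * V^2/(2g).
V^2 = 1.39^2 = 1.9321.
V^2/(2g) = 1.9321 / 19.62 = 0.0985 m.
h_m = 1.45 * 0.0985 = 0.1428 m.

0.1428


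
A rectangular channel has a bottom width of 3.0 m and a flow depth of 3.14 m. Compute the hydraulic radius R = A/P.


For a rectangular section:
Flow area A = b * y = 3.0 * 3.14 = 9.42 m^2.
Wetted perimeter P = b + 2y = 3.0 + 2*3.14 = 9.28 m.
Hydraulic radius R = A/P = 9.42 / 9.28 = 1.0151 m.

1.0151


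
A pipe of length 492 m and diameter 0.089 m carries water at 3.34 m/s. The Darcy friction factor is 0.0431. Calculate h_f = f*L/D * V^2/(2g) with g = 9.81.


Darcy-Weisbach equation: h_f = f * (L/D) * V^2/(2g).
f * L/D = 0.0431 * 492/0.089 = 238.2607.
V^2/(2g) = 3.34^2 / (2*9.81) = 11.1556 / 19.62 = 0.5686 m.
h_f = 238.2607 * 0.5686 = 135.471 m.

135.471


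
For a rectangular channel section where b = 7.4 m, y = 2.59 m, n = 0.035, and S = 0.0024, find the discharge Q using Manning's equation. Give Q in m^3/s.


For a rectangular channel, the cross-sectional area A = b * y = 7.4 * 2.59 = 19.17 m^2.
The wetted perimeter P = b + 2y = 7.4 + 2*2.59 = 12.58 m.
Hydraulic radius R = A/P = 19.17/12.58 = 1.5235 m.
Velocity V = (1/n)*R^(2/3)*S^(1/2) = (1/0.035)*1.5235^(2/3)*0.0024^(1/2) = 1.8533 m/s.
Discharge Q = A * V = 19.17 * 1.8533 = 35.52 m^3/s.

35.52


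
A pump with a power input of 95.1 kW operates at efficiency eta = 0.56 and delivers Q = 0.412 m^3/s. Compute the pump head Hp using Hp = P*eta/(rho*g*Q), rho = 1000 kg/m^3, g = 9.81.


Pump head formula: Hp = P * eta / (rho * g * Q).
Numerator: P * eta = 95.1 * 1000 * 0.56 = 53256.0 W.
Denominator: rho * g * Q = 1000 * 9.81 * 0.412 = 4041.72.
Hp = 53256.0 / 4041.72 = 13.18 m.

13.18


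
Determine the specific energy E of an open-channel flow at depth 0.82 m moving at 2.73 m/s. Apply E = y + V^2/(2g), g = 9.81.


Specific energy E = y + V^2/(2g).
Velocity head = V^2/(2g) = 2.73^2 / (2*9.81) = 7.4529 / 19.62 = 0.3799 m.
E = 0.82 + 0.3799 = 1.1999 m.

1.1999


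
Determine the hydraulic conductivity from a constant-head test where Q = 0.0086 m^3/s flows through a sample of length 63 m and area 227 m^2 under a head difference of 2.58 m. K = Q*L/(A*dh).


From K = Q*L / (A*dh):
Numerator: Q*L = 0.0086 * 63 = 0.5418.
Denominator: A*dh = 227 * 2.58 = 585.66.
K = 0.5418 / 585.66 = 0.000925 m/s.

0.000925


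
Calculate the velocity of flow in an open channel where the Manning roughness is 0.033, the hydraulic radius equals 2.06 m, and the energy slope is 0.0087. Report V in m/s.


Manning's equation gives V = (1/n) * R^(2/3) * S^(1/2).
First, compute R^(2/3) = 2.06^(2/3) = 1.619.
Next, S^(1/2) = 0.0087^(1/2) = 0.093274.
Then 1/n = 1/0.033 = 30.3.
V = 30.3 * 1.619 * 0.093274 = 4.576 m/s.

4.576


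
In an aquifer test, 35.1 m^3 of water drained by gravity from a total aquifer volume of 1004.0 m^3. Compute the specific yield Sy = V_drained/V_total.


Specific yield Sy = Volume drained / Total volume.
Sy = 35.1 / 1004.0
   = 0.035.

0.035


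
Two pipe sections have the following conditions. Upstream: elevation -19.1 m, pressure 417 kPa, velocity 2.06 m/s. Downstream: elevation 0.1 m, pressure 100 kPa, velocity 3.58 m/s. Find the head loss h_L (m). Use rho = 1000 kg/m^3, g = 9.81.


Total head at each section: H = z + p/(rho*g) + V^2/(2g).
H1 = -19.1 + 417*1000/(1000*9.81) + 2.06^2/(2*9.81)
   = -19.1 + 42.508 + 0.2163
   = 23.624 m.
H2 = 0.1 + 100*1000/(1000*9.81) + 3.58^2/(2*9.81)
   = 0.1 + 10.194 + 0.6532
   = 10.947 m.
h_L = H1 - H2 = 23.624 - 10.947 = 12.677 m.

12.677


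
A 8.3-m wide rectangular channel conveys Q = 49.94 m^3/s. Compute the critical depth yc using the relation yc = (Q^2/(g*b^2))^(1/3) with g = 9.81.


Using yc = (Q^2 / (g * b^2))^(1/3):
Q^2 = 49.94^2 = 2494.0.
g * b^2 = 9.81 * 8.3^2 = 9.81 * 68.89 = 675.81.
Q^2 / (g*b^2) = 2494.0 / 675.81 = 3.6904.
yc = 3.6904^(1/3) = 1.5453 m.

1.5453


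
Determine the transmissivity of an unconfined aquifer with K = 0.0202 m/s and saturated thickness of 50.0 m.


Transmissivity is defined as T = K * h.
T = 0.0202 * 50.0
  = 1.01 m^2/s.

1.01


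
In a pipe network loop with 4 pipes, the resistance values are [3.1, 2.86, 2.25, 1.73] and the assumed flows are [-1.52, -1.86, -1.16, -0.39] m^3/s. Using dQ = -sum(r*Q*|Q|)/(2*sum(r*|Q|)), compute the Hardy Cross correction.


Numerator terms (r*Q*|Q|): 3.1*-1.52*|-1.52| = -7.1622; 2.86*-1.86*|-1.86| = -9.8945; 2.25*-1.16*|-1.16| = -3.0276; 1.73*-0.39*|-0.39| = -0.2631.
Sum of numerator = -20.3474.
Denominator terms (r*|Q|): 3.1*|-1.52| = 4.712; 2.86*|-1.86| = 5.3196; 2.25*|-1.16| = 2.61; 1.73*|-0.39| = 0.6747.
2 * sum of denominator = 2 * 13.3163 = 26.6326.
dQ = --20.3474 / 26.6326 = 0.764 m^3/s.

0.764


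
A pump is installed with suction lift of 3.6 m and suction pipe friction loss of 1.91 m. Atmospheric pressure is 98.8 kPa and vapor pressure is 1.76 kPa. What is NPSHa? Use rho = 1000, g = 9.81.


NPSHa = p_atm/(rho*g) - z_s - hf_s - p_vap/(rho*g).
p_atm/(rho*g) = 98.8*1000 / (1000*9.81) = 10.071 m.
p_vap/(rho*g) = 1.76*1000 / (1000*9.81) = 0.179 m.
NPSHa = 10.071 - 3.6 - 1.91 - 0.179
      = 4.38 m.

4.38


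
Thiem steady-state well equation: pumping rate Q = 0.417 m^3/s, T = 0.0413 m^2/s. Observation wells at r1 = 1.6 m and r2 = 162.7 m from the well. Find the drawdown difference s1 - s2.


Thiem equation: s1 - s2 = Q/(2*pi*T) * ln(r2/r1).
ln(r2/r1) = ln(162.7/1.6) = 4.6219.
Q/(2*pi*T) = 0.417 / (2*pi*0.0413) = 0.417 / 0.2595 = 1.607.
s1 - s2 = 1.607 * 4.6219 = 7.4272 m.

7.4272


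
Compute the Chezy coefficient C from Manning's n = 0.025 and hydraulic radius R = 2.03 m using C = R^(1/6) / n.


The Chezy coefficient relates to Manning's n through C = R^(1/6) / n.
R^(1/6) = 2.03^(1/6) = 1.125251.
C = 1.125251 / 0.025 = 45.01 m^(1/2)/s.

45.01


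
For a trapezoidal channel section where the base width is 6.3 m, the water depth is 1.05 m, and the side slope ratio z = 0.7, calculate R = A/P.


For a trapezoidal section with side slope z:
A = (b + z*y)*y = (6.3 + 0.7*1.05)*1.05 = 7.387 m^2.
P = b + 2*y*sqrt(1 + z^2) = 6.3 + 2*1.05*sqrt(1 + 0.7^2) = 8.863 m.
R = A/P = 7.387 / 8.863 = 0.8334 m.

0.8334


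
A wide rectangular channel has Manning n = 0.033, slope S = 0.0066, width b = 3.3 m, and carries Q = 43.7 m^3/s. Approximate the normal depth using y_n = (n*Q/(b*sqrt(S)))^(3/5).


We use the wide-channel approximation y_n = (n*Q/(b*sqrt(S)))^(3/5).
sqrt(S) = sqrt(0.0066) = 0.08124.
Numerator: n*Q = 0.033 * 43.7 = 1.4421.
Denominator: b*sqrt(S) = 3.3 * 0.08124 = 0.268092.
arg = 5.3791.
y_n = 5.3791^(3/5) = 2.7443 m.

2.7443


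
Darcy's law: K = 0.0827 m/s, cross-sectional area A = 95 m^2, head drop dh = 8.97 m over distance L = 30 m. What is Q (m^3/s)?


Darcy's law: Q = K * A * i, where i = dh/L.
Hydraulic gradient i = 8.97 / 30 = 0.299.
Q = 0.0827 * 95 * 0.299
  = 2.3491 m^3/s.

2.3491


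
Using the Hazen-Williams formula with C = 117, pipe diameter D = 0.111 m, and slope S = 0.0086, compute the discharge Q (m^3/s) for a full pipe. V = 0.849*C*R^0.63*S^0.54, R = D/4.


For a full circular pipe, R = D/4 = 0.111/4 = 0.0278 m.
V = 0.849 * 117 * 0.0278^0.63 * 0.0086^0.54
  = 0.849 * 117 * 0.104534 * 0.076671
  = 0.7961 m/s.
Pipe area A = pi*D^2/4 = pi*0.111^2/4 = 0.0097 m^2.
Q = A * V = 0.0097 * 0.7961 = 0.0077 m^3/s.

0.0077


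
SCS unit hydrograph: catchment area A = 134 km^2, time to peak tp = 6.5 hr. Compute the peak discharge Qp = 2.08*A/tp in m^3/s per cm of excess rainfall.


SCS formula: Qp = 2.08 * A / tp.
Qp = 2.08 * 134 / 6.5
   = 278.72 / 6.5
   = 42.88 m^3/s per cm.

42.88


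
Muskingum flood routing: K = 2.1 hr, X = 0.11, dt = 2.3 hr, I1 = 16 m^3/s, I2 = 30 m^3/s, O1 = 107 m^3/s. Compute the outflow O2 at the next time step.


Muskingum coefficients:
denom = 2*K*(1-X) + dt = 2*2.1*(1-0.11) + 2.3 = 6.038.
C0 = (dt - 2*K*X)/denom = (2.3 - 2*2.1*0.11)/6.038 = 0.3044.
C1 = (dt + 2*K*X)/denom = (2.3 + 2*2.1*0.11)/6.038 = 0.4574.
C2 = (2*K*(1-X) - dt)/denom = 0.2382.
O2 = C0*I2 + C1*I1 + C2*O1
   = 0.3044*30 + 0.4574*16 + 0.2382*107
   = 41.93 m^3/s.

41.93


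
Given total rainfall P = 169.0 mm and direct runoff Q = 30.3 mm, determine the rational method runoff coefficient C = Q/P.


The runoff coefficient C = runoff depth / rainfall depth.
C = 30.3 / 169.0
  = 0.1793.

0.1793


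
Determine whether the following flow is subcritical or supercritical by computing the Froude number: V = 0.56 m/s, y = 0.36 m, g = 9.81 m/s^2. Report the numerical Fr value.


The Froude number is defined as Fr = V / sqrt(g*y).
g*y = 9.81 * 0.36 = 3.5316.
sqrt(g*y) = sqrt(3.5316) = 1.8793.
Fr = 0.56 / 1.8793 = 0.298.
Since Fr < 1, the flow is subcritical.

0.298


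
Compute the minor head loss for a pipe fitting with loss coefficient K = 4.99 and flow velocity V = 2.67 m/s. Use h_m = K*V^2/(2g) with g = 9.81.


Minor loss formula: h_m = K * V^2/(2g).
V^2 = 2.67^2 = 7.1289.
V^2/(2g) = 7.1289 / 19.62 = 0.3633 m.
h_m = 4.99 * 0.3633 = 1.8131 m.

1.8131


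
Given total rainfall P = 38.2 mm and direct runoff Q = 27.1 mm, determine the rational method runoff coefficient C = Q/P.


The runoff coefficient C = runoff depth / rainfall depth.
C = 27.1 / 38.2
  = 0.7094.

0.7094


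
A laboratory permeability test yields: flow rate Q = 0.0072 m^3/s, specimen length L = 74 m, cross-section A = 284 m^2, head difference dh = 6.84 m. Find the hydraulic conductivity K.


From K = Q*L / (A*dh):
Numerator: Q*L = 0.0072 * 74 = 0.5328.
Denominator: A*dh = 284 * 6.84 = 1942.56.
K = 0.5328 / 1942.56 = 0.000274 m/s.

0.000274


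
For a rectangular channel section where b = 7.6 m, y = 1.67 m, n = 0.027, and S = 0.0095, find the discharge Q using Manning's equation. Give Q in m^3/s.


For a rectangular channel, the cross-sectional area A = b * y = 7.6 * 1.67 = 12.69 m^2.
The wetted perimeter P = b + 2y = 7.6 + 2*1.67 = 10.94 m.
Hydraulic radius R = A/P = 12.69/10.94 = 1.1601 m.
Velocity V = (1/n)*R^(2/3)*S^(1/2) = (1/0.027)*1.1601^(2/3)*0.0095^(1/2) = 3.9857 m/s.
Discharge Q = A * V = 12.69 * 3.9857 = 50.587 m^3/s.

50.587


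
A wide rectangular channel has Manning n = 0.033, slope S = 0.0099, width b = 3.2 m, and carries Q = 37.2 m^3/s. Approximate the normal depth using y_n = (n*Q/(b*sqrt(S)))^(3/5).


We use the wide-channel approximation y_n = (n*Q/(b*sqrt(S)))^(3/5).
sqrt(S) = sqrt(0.0099) = 0.099499.
Numerator: n*Q = 0.033 * 37.2 = 1.2276.
Denominator: b*sqrt(S) = 3.2 * 0.099499 = 0.318397.
arg = 3.8556.
y_n = 3.8556^(3/5) = 2.2473 m.

2.2473


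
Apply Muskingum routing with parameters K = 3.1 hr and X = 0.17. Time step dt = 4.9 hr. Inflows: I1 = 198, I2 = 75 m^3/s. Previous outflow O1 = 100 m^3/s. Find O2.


Muskingum coefficients:
denom = 2*K*(1-X) + dt = 2*3.1*(1-0.17) + 4.9 = 10.046.
C0 = (dt - 2*K*X)/denom = (4.9 - 2*3.1*0.17)/10.046 = 0.3828.
C1 = (dt + 2*K*X)/denom = (4.9 + 2*3.1*0.17)/10.046 = 0.5927.
C2 = (2*K*(1-X) - dt)/denom = 0.0245.
O2 = C0*I2 + C1*I1 + C2*O1
   = 0.3828*75 + 0.5927*198 + 0.0245*100
   = 148.51 m^3/s.

148.51


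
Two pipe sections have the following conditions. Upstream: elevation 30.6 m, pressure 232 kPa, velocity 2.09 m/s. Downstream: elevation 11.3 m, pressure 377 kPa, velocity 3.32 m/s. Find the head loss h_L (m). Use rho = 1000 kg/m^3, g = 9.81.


Total head at each section: H = z + p/(rho*g) + V^2/(2g).
H1 = 30.6 + 232*1000/(1000*9.81) + 2.09^2/(2*9.81)
   = 30.6 + 23.649 + 0.2226
   = 54.472 m.
H2 = 11.3 + 377*1000/(1000*9.81) + 3.32^2/(2*9.81)
   = 11.3 + 38.43 + 0.5618
   = 50.292 m.
h_L = H1 - H2 = 54.472 - 50.292 = 4.18 m.

4.18


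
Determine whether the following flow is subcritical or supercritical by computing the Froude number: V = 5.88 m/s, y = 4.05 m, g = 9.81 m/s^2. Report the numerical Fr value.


The Froude number is defined as Fr = V / sqrt(g*y).
g*y = 9.81 * 4.05 = 39.7305.
sqrt(g*y) = sqrt(39.7305) = 6.3032.
Fr = 5.88 / 6.3032 = 0.9329.
Since Fr < 1, the flow is subcritical.

0.9329


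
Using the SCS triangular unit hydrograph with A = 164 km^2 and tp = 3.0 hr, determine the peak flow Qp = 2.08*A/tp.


SCS formula: Qp = 2.08 * A / tp.
Qp = 2.08 * 164 / 3.0
   = 341.12 / 3.0
   = 113.71 m^3/s per cm.

113.71


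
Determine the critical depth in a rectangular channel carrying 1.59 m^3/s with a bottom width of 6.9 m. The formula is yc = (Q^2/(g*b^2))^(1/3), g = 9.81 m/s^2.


Using yc = (Q^2 / (g * b^2))^(1/3):
Q^2 = 1.59^2 = 2.53.
g * b^2 = 9.81 * 6.9^2 = 9.81 * 47.61 = 467.05.
Q^2 / (g*b^2) = 2.53 / 467.05 = 0.0054.
yc = 0.0054^(1/3) = 0.1756 m.

0.1756


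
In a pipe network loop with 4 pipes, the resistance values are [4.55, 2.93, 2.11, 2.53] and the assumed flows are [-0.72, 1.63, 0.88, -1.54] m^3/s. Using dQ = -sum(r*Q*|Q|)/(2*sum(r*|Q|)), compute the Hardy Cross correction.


Numerator terms (r*Q*|Q|): 4.55*-0.72*|-0.72| = -2.3587; 2.93*1.63*|1.63| = 7.7847; 2.11*0.88*|0.88| = 1.634; 2.53*-1.54*|-1.54| = -6.0001.
Sum of numerator = 1.0598.
Denominator terms (r*|Q|): 4.55*|-0.72| = 3.276; 2.93*|1.63| = 4.7759; 2.11*|0.88| = 1.8568; 2.53*|-1.54| = 3.8962.
2 * sum of denominator = 2 * 13.8049 = 27.6098.
dQ = -1.0598 / 27.6098 = -0.0384 m^3/s.

-0.0384


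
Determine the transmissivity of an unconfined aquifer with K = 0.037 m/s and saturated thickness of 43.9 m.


Transmissivity is defined as T = K * h.
T = 0.037 * 43.9
  = 1.6243 m^2/s.

1.6243


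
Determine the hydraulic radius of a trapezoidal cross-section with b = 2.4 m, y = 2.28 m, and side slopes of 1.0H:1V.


For a trapezoidal section with side slope z:
A = (b + z*y)*y = (2.4 + 1.0*2.28)*2.28 = 10.67 m^2.
P = b + 2*y*sqrt(1 + z^2) = 2.4 + 2*2.28*sqrt(1 + 1.0^2) = 8.849 m.
R = A/P = 10.67 / 8.849 = 1.2059 m.

1.2059


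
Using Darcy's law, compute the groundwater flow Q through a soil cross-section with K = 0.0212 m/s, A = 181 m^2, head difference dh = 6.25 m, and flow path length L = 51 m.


Darcy's law: Q = K * A * i, where i = dh/L.
Hydraulic gradient i = 6.25 / 51 = 0.122549.
Q = 0.0212 * 181 * 0.122549
  = 0.4702 m^3/s.

0.4702


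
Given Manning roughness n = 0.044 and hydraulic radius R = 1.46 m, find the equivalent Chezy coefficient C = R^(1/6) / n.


The Chezy coefficient relates to Manning's n through C = R^(1/6) / n.
R^(1/6) = 1.46^(1/6) = 1.065104.
C = 1.065104 / 0.044 = 24.21 m^(1/2)/s.

24.21


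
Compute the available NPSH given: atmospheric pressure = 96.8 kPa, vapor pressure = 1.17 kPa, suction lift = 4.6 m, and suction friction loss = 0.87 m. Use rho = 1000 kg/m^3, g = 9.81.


NPSHa = p_atm/(rho*g) - z_s - hf_s - p_vap/(rho*g).
p_atm/(rho*g) = 96.8*1000 / (1000*9.81) = 9.867 m.
p_vap/(rho*g) = 1.17*1000 / (1000*9.81) = 0.119 m.
NPSHa = 9.867 - 4.6 - 0.87 - 0.119
      = 4.28 m.

4.28


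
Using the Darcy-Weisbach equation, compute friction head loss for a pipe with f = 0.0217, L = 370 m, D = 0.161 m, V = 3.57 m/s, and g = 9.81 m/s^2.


Darcy-Weisbach equation: h_f = f * (L/D) * V^2/(2g).
f * L/D = 0.0217 * 370/0.161 = 49.8696.
V^2/(2g) = 3.57^2 / (2*9.81) = 12.7449 / 19.62 = 0.6496 m.
h_f = 49.8696 * 0.6496 = 32.395 m.

32.395


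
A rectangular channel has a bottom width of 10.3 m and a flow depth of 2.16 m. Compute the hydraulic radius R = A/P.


For a rectangular section:
Flow area A = b * y = 10.3 * 2.16 = 22.25 m^2.
Wetted perimeter P = b + 2y = 10.3 + 2*2.16 = 14.62 m.
Hydraulic radius R = A/P = 22.25 / 14.62 = 1.5218 m.

1.5218


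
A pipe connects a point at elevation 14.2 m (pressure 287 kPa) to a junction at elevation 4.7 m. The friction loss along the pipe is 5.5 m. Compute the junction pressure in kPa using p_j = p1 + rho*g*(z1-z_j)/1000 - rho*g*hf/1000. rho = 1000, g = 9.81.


Junction pressure: p_j = p1 + rho*g*(z1 - z_j)/1000 - rho*g*hf/1000.
Elevation term = 1000*9.81*(14.2 - 4.7)/1000 = 93.195 kPa.
Friction term = 1000*9.81*5.5/1000 = 53.955 kPa.
p_j = 287 + 93.195 - 53.955 = 326.24 kPa.

326.24


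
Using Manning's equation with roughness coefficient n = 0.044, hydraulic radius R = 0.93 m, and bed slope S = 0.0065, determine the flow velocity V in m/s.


Manning's equation gives V = (1/n) * R^(2/3) * S^(1/2).
First, compute R^(2/3) = 0.93^(2/3) = 0.9528.
Next, S^(1/2) = 0.0065^(1/2) = 0.080623.
Then 1/n = 1/0.044 = 22.73.
V = 22.73 * 0.9528 * 0.080623 = 1.7458 m/s.

1.7458


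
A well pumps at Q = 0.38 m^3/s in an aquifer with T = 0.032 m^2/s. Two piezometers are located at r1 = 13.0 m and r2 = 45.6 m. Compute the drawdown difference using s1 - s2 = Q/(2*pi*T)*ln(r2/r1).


Thiem equation: s1 - s2 = Q/(2*pi*T) * ln(r2/r1).
ln(r2/r1) = ln(45.6/13.0) = 1.255.
Q/(2*pi*T) = 0.38 / (2*pi*0.032) = 0.38 / 0.2011 = 1.89.
s1 - s2 = 1.89 * 1.255 = 2.3718 m.

2.3718


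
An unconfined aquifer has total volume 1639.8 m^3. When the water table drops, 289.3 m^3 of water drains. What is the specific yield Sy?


Specific yield Sy = Volume drained / Total volume.
Sy = 289.3 / 1639.8
   = 0.1764.

0.1764


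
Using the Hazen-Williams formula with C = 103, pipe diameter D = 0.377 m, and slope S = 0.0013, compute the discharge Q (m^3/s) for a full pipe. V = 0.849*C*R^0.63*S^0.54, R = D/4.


For a full circular pipe, R = D/4 = 0.377/4 = 0.0943 m.
V = 0.849 * 103 * 0.0943^0.63 * 0.0013^0.54
  = 0.849 * 103 * 0.225838 * 0.027639
  = 0.5458 m/s.
Pipe area A = pi*D^2/4 = pi*0.377^2/4 = 0.1116 m^2.
Q = A * V = 0.1116 * 0.5458 = 0.0609 m^3/s.

0.0609


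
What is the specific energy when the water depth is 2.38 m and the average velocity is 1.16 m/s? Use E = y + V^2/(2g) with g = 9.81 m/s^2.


Specific energy E = y + V^2/(2g).
Velocity head = V^2/(2g) = 1.16^2 / (2*9.81) = 1.3456 / 19.62 = 0.0686 m.
E = 2.38 + 0.0686 = 2.4486 m.

2.4486


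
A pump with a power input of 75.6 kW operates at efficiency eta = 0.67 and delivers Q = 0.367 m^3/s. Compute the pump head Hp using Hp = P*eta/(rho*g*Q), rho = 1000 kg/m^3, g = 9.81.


Pump head formula: Hp = P * eta / (rho * g * Q).
Numerator: P * eta = 75.6 * 1000 * 0.67 = 50652.0 W.
Denominator: rho * g * Q = 1000 * 9.81 * 0.367 = 3600.27.
Hp = 50652.0 / 3600.27 = 14.07 m.

14.07


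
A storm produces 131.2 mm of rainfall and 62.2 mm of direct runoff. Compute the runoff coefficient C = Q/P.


The runoff coefficient C = runoff depth / rainfall depth.
C = 62.2 / 131.2
  = 0.4741.

0.4741


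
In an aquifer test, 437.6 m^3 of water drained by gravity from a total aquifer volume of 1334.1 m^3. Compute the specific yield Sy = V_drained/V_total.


Specific yield Sy = Volume drained / Total volume.
Sy = 437.6 / 1334.1
   = 0.328.

0.328


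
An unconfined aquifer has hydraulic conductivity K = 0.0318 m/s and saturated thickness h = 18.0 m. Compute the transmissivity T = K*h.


Transmissivity is defined as T = K * h.
T = 0.0318 * 18.0
  = 0.5724 m^2/s.

0.5724


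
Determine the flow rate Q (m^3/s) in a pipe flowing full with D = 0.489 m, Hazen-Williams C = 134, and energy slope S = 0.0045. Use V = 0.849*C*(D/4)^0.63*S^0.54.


For a full circular pipe, R = D/4 = 0.489/4 = 0.1222 m.
V = 0.849 * 134 * 0.1222^0.63 * 0.0045^0.54
  = 0.849 * 134 * 0.266052 * 0.054042
  = 1.6357 m/s.
Pipe area A = pi*D^2/4 = pi*0.489^2/4 = 0.1878 m^2.
Q = A * V = 0.1878 * 1.6357 = 0.3072 m^3/s.

0.3072


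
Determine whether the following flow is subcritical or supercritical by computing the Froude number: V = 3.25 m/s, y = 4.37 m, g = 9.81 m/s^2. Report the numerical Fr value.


The Froude number is defined as Fr = V / sqrt(g*y).
g*y = 9.81 * 4.37 = 42.8697.
sqrt(g*y) = sqrt(42.8697) = 6.5475.
Fr = 3.25 / 6.5475 = 0.4964.
Since Fr < 1, the flow is subcritical.

0.4964


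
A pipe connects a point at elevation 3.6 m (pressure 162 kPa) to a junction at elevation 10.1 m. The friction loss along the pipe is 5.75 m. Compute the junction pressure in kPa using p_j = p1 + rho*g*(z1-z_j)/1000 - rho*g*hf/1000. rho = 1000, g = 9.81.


Junction pressure: p_j = p1 + rho*g*(z1 - z_j)/1000 - rho*g*hf/1000.
Elevation term = 1000*9.81*(3.6 - 10.1)/1000 = -63.765 kPa.
Friction term = 1000*9.81*5.75/1000 = 56.407 kPa.
p_j = 162 + -63.765 - 56.407 = 41.83 kPa.

41.83


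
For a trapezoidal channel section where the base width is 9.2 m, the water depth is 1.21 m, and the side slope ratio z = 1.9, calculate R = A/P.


For a trapezoidal section with side slope z:
A = (b + z*y)*y = (9.2 + 1.9*1.21)*1.21 = 13.914 m^2.
P = b + 2*y*sqrt(1 + z^2) = 9.2 + 2*1.21*sqrt(1 + 1.9^2) = 14.396 m.
R = A/P = 13.914 / 14.396 = 0.9665 m.

0.9665


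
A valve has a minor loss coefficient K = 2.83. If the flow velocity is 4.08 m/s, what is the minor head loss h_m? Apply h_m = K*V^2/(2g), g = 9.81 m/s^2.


Minor loss formula: h_m = K * V^2/(2g).
V^2 = 4.08^2 = 16.6464.
V^2/(2g) = 16.6464 / 19.62 = 0.8484 m.
h_m = 2.83 * 0.8484 = 2.4011 m.

2.4011


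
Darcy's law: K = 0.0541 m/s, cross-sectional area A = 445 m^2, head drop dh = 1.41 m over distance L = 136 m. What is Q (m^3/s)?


Darcy's law: Q = K * A * i, where i = dh/L.
Hydraulic gradient i = 1.41 / 136 = 0.010368.
Q = 0.0541 * 445 * 0.010368
  = 0.2496 m^3/s.

0.2496


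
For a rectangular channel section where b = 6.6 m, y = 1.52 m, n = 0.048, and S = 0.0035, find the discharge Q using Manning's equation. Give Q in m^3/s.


For a rectangular channel, the cross-sectional area A = b * y = 6.6 * 1.52 = 10.03 m^2.
The wetted perimeter P = b + 2y = 6.6 + 2*1.52 = 9.64 m.
Hydraulic radius R = A/P = 10.03/9.64 = 1.0407 m.
Velocity V = (1/n)*R^(2/3)*S^(1/2) = (1/0.048)*1.0407^(2/3)*0.0035^(1/2) = 1.2657 m/s.
Discharge Q = A * V = 10.03 * 1.2657 = 12.698 m^3/s.

12.698


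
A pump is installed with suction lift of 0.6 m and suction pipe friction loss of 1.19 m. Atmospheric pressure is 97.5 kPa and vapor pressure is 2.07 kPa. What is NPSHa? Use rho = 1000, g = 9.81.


NPSHa = p_atm/(rho*g) - z_s - hf_s - p_vap/(rho*g).
p_atm/(rho*g) = 97.5*1000 / (1000*9.81) = 9.939 m.
p_vap/(rho*g) = 2.07*1000 / (1000*9.81) = 0.211 m.
NPSHa = 9.939 - 0.6 - 1.19 - 0.211
      = 7.94 m.

7.94


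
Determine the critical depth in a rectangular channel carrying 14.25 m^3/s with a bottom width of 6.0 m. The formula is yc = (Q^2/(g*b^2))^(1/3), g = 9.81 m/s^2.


Using yc = (Q^2 / (g * b^2))^(1/3):
Q^2 = 14.25^2 = 203.06.
g * b^2 = 9.81 * 6.0^2 = 9.81 * 36.0 = 353.16.
Q^2 / (g*b^2) = 203.06 / 353.16 = 0.575.
yc = 0.575^(1/3) = 0.8315 m.

0.8315


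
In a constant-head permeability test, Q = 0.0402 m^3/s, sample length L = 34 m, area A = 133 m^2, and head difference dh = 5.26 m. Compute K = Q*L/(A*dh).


From K = Q*L / (A*dh):
Numerator: Q*L = 0.0402 * 34 = 1.3668.
Denominator: A*dh = 133 * 5.26 = 699.58.
K = 1.3668 / 699.58 = 0.001954 m/s.

0.001954


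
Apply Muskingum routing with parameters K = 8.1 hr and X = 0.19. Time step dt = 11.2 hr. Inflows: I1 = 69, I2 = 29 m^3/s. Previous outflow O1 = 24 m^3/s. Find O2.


Muskingum coefficients:
denom = 2*K*(1-X) + dt = 2*8.1*(1-0.19) + 11.2 = 24.322.
C0 = (dt - 2*K*X)/denom = (11.2 - 2*8.1*0.19)/24.322 = 0.3339.
C1 = (dt + 2*K*X)/denom = (11.2 + 2*8.1*0.19)/24.322 = 0.587.
C2 = (2*K*(1-X) - dt)/denom = 0.079.
O2 = C0*I2 + C1*I1 + C2*O1
   = 0.3339*29 + 0.587*69 + 0.079*24
   = 52.09 m^3/s.

52.09


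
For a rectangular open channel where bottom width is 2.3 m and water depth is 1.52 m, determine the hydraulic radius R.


For a rectangular section:
Flow area A = b * y = 2.3 * 1.52 = 3.5 m^2.
Wetted perimeter P = b + 2y = 2.3 + 2*1.52 = 5.34 m.
Hydraulic radius R = A/P = 3.5 / 5.34 = 0.6547 m.

0.6547


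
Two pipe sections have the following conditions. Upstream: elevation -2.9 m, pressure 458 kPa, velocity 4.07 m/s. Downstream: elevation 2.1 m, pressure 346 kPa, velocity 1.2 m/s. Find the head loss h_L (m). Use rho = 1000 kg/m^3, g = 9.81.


Total head at each section: H = z + p/(rho*g) + V^2/(2g).
H1 = -2.9 + 458*1000/(1000*9.81) + 4.07^2/(2*9.81)
   = -2.9 + 46.687 + 0.8443
   = 44.631 m.
H2 = 2.1 + 346*1000/(1000*9.81) + 1.2^2/(2*9.81)
   = 2.1 + 35.27 + 0.0734
   = 37.444 m.
h_L = H1 - H2 = 44.631 - 37.444 = 7.188 m.

7.188


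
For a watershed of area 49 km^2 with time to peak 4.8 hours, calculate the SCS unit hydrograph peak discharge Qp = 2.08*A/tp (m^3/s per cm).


SCS formula: Qp = 2.08 * A / tp.
Qp = 2.08 * 49 / 4.8
   = 101.92 / 4.8
   = 21.23 m^3/s per cm.

21.23


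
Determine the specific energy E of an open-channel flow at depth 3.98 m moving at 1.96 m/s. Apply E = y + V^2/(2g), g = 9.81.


Specific energy E = y + V^2/(2g).
Velocity head = V^2/(2g) = 1.96^2 / (2*9.81) = 3.8416 / 19.62 = 0.1958 m.
E = 3.98 + 0.1958 = 4.1758 m.

4.1758


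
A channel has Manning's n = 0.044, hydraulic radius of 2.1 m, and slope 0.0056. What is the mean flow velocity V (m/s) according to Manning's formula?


Manning's equation gives V = (1/n) * R^(2/3) * S^(1/2).
First, compute R^(2/3) = 2.1^(2/3) = 1.6399.
Next, S^(1/2) = 0.0056^(1/2) = 0.074833.
Then 1/n = 1/0.044 = 22.73.
V = 22.73 * 1.6399 * 0.074833 = 2.789 m/s.

2.789


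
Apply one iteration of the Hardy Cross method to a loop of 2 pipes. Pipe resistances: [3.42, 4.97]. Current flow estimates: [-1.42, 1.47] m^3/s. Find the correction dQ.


Numerator terms (r*Q*|Q|): 3.42*-1.42*|-1.42| = -6.8961; 4.97*1.47*|1.47| = 10.7397.
Sum of numerator = 3.8436.
Denominator terms (r*|Q|): 3.42*|-1.42| = 4.8564; 4.97*|1.47| = 7.3059.
2 * sum of denominator = 2 * 12.1623 = 24.3246.
dQ = -3.8436 / 24.3246 = -0.158 m^3/s.

-0.158


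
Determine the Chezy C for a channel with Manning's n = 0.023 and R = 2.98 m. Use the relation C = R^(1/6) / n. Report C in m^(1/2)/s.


The Chezy coefficient relates to Manning's n through C = R^(1/6) / n.
R^(1/6) = 2.98^(1/6) = 1.199599.
C = 1.199599 / 0.023 = 52.16 m^(1/2)/s.

52.16


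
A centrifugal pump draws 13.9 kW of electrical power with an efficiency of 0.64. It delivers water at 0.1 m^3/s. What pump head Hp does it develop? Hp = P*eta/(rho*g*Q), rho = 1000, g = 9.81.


Pump head formula: Hp = P * eta / (rho * g * Q).
Numerator: P * eta = 13.9 * 1000 * 0.64 = 8896.0 W.
Denominator: rho * g * Q = 1000 * 9.81 * 0.1 = 981.0.
Hp = 8896.0 / 981.0 = 9.07 m.

9.07


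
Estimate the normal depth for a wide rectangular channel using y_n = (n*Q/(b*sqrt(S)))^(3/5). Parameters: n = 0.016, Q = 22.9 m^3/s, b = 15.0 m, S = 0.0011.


We use the wide-channel approximation y_n = (n*Q/(b*sqrt(S)))^(3/5).
sqrt(S) = sqrt(0.0011) = 0.033166.
Numerator: n*Q = 0.016 * 22.9 = 0.3664.
Denominator: b*sqrt(S) = 15.0 * 0.033166 = 0.49749.
arg = 0.7365.
y_n = 0.7365^(3/5) = 0.8323 m.

0.8323


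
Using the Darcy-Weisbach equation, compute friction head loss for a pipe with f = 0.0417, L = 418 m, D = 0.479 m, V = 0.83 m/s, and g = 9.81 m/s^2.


Darcy-Weisbach equation: h_f = f * (L/D) * V^2/(2g).
f * L/D = 0.0417 * 418/0.479 = 36.3896.
V^2/(2g) = 0.83^2 / (2*9.81) = 0.6889 / 19.62 = 0.0351 m.
h_f = 36.3896 * 0.0351 = 1.278 m.

1.278


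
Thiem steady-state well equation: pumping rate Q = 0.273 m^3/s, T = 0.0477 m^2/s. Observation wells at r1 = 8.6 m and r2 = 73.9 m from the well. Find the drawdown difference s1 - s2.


Thiem equation: s1 - s2 = Q/(2*pi*T) * ln(r2/r1).
ln(r2/r1) = ln(73.9/8.6) = 2.151.
Q/(2*pi*T) = 0.273 / (2*pi*0.0477) = 0.273 / 0.2997 = 0.9109.
s1 - s2 = 0.9109 * 2.151 = 1.9593 m.

1.9593


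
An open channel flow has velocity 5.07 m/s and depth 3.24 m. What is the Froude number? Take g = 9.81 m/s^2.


The Froude number is defined as Fr = V / sqrt(g*y).
g*y = 9.81 * 3.24 = 31.7844.
sqrt(g*y) = sqrt(31.7844) = 5.6378.
Fr = 5.07 / 5.6378 = 0.8993.

0.8993


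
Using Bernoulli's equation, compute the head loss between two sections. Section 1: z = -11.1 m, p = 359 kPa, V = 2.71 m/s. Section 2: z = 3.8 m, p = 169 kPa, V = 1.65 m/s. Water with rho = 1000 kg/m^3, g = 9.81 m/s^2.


Total head at each section: H = z + p/(rho*g) + V^2/(2g).
H1 = -11.1 + 359*1000/(1000*9.81) + 2.71^2/(2*9.81)
   = -11.1 + 36.595 + 0.3743
   = 25.87 m.
H2 = 3.8 + 169*1000/(1000*9.81) + 1.65^2/(2*9.81)
   = 3.8 + 17.227 + 0.1388
   = 21.166 m.
h_L = H1 - H2 = 25.87 - 21.166 = 4.704 m.

4.704


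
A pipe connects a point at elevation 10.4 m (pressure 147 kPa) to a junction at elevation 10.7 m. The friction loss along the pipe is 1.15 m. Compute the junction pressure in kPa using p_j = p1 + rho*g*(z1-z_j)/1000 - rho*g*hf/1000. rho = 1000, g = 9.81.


Junction pressure: p_j = p1 + rho*g*(z1 - z_j)/1000 - rho*g*hf/1000.
Elevation term = 1000*9.81*(10.4 - 10.7)/1000 = -2.943 kPa.
Friction term = 1000*9.81*1.15/1000 = 11.281 kPa.
p_j = 147 + -2.943 - 11.281 = 132.78 kPa.

132.78


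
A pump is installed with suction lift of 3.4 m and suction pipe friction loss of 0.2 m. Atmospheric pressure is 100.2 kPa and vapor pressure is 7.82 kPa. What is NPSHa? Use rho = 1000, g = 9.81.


NPSHa = p_atm/(rho*g) - z_s - hf_s - p_vap/(rho*g).
p_atm/(rho*g) = 100.2*1000 / (1000*9.81) = 10.214 m.
p_vap/(rho*g) = 7.82*1000 / (1000*9.81) = 0.797 m.
NPSHa = 10.214 - 3.4 - 0.2 - 0.797
      = 5.82 m.

5.82


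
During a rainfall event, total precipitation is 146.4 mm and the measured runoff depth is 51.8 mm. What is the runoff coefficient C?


The runoff coefficient C = runoff depth / rainfall depth.
C = 51.8 / 146.4
  = 0.3538.

0.3538


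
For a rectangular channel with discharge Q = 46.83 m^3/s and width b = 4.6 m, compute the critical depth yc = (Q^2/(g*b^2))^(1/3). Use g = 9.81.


Using yc = (Q^2 / (g * b^2))^(1/3):
Q^2 = 46.83^2 = 2193.05.
g * b^2 = 9.81 * 4.6^2 = 9.81 * 21.16 = 207.58.
Q^2 / (g*b^2) = 2193.05 / 207.58 = 10.5648.
yc = 10.5648^(1/3) = 2.1943 m.

2.1943


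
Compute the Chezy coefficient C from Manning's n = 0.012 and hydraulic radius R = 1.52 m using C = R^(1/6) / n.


The Chezy coefficient relates to Manning's n through C = R^(1/6) / n.
R^(1/6) = 1.52^(1/6) = 1.072278.
C = 1.072278 / 0.012 = 89.36 m^(1/2)/s.

89.36


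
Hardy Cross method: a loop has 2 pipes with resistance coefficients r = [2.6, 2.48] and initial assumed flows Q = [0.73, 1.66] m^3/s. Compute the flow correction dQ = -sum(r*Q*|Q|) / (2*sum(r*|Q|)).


Numerator terms (r*Q*|Q|): 2.6*0.73*|0.73| = 1.3855; 2.48*1.66*|1.66| = 6.8339.
Sum of numerator = 8.2194.
Denominator terms (r*|Q|): 2.6*|0.73| = 1.898; 2.48*|1.66| = 4.1168.
2 * sum of denominator = 2 * 6.0148 = 12.0296.
dQ = -8.2194 / 12.0296 = -0.6833 m^3/s.

-0.6833


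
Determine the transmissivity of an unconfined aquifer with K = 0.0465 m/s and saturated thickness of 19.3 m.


Transmissivity is defined as T = K * h.
T = 0.0465 * 19.3
  = 0.8975 m^2/s.

0.8975


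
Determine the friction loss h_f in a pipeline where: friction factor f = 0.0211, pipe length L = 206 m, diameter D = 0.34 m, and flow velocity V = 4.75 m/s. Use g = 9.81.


Darcy-Weisbach equation: h_f = f * (L/D) * V^2/(2g).
f * L/D = 0.0211 * 206/0.34 = 12.7841.
V^2/(2g) = 4.75^2 / (2*9.81) = 22.5625 / 19.62 = 1.15 m.
h_f = 12.7841 * 1.15 = 14.701 m.

14.701


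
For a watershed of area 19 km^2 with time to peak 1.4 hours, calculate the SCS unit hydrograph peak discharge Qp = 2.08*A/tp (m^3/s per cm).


SCS formula: Qp = 2.08 * A / tp.
Qp = 2.08 * 19 / 1.4
   = 39.52 / 1.4
   = 28.23 m^3/s per cm.

28.23


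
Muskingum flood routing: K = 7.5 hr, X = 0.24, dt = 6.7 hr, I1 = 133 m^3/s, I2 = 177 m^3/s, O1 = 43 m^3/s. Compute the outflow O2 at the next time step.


Muskingum coefficients:
denom = 2*K*(1-X) + dt = 2*7.5*(1-0.24) + 6.7 = 18.1.
C0 = (dt - 2*K*X)/denom = (6.7 - 2*7.5*0.24)/18.1 = 0.1713.
C1 = (dt + 2*K*X)/denom = (6.7 + 2*7.5*0.24)/18.1 = 0.5691.
C2 = (2*K*(1-X) - dt)/denom = 0.2597.
O2 = C0*I2 + C1*I1 + C2*O1
   = 0.1713*177 + 0.5691*133 + 0.2597*43
   = 117.17 m^3/s.

117.17


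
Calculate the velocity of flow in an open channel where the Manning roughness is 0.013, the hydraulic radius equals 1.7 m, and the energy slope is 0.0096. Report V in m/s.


Manning's equation gives V = (1/n) * R^(2/3) * S^(1/2).
First, compute R^(2/3) = 1.7^(2/3) = 1.4244.
Next, S^(1/2) = 0.0096^(1/2) = 0.09798.
Then 1/n = 1/0.013 = 76.92.
V = 76.92 * 1.4244 * 0.09798 = 10.7356 m/s.

10.7356


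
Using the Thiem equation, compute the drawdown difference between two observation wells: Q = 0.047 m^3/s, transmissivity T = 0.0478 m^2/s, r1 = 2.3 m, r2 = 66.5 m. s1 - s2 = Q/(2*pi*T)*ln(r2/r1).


Thiem equation: s1 - s2 = Q/(2*pi*T) * ln(r2/r1).
ln(r2/r1) = ln(66.5/2.3) = 3.3643.
Q/(2*pi*T) = 0.047 / (2*pi*0.0478) = 0.047 / 0.3003 = 0.1565.
s1 - s2 = 0.1565 * 3.3643 = 0.5265 m.

0.5265


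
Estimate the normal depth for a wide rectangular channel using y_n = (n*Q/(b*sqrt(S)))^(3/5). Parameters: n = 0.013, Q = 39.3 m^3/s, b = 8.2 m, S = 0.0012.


We use the wide-channel approximation y_n = (n*Q/(b*sqrt(S)))^(3/5).
sqrt(S) = sqrt(0.0012) = 0.034641.
Numerator: n*Q = 0.013 * 39.3 = 0.5109.
Denominator: b*sqrt(S) = 8.2 * 0.034641 = 0.284056.
arg = 1.7986.
y_n = 1.7986^(3/5) = 1.4222 m.

1.4222


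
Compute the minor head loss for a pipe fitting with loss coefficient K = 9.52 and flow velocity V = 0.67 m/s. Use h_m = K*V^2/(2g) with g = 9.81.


Minor loss formula: h_m = K * V^2/(2g).
V^2 = 0.67^2 = 0.4489.
V^2/(2g) = 0.4489 / 19.62 = 0.0229 m.
h_m = 9.52 * 0.0229 = 0.2178 m.

0.2178


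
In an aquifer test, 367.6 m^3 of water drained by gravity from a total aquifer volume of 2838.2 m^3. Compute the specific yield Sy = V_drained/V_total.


Specific yield Sy = Volume drained / Total volume.
Sy = 367.6 / 2838.2
   = 0.1295.

0.1295


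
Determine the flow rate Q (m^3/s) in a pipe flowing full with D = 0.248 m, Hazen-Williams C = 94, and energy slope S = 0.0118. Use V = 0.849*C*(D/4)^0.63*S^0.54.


For a full circular pipe, R = D/4 = 0.248/4 = 0.062 m.
V = 0.849 * 94 * 0.062^0.63 * 0.0118^0.54
  = 0.849 * 94 * 0.173463 * 0.090953
  = 1.2591 m/s.
Pipe area A = pi*D^2/4 = pi*0.248^2/4 = 0.0483 m^2.
Q = A * V = 0.0483 * 1.2591 = 0.0608 m^3/s.

0.0608


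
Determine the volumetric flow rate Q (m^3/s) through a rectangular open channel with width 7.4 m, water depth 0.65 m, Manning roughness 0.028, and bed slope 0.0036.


For a rectangular channel, the cross-sectional area A = b * y = 7.4 * 0.65 = 4.81 m^2.
The wetted perimeter P = b + 2y = 7.4 + 2*0.65 = 8.7 m.
Hydraulic radius R = A/P = 4.81/8.7 = 0.5529 m.
Velocity V = (1/n)*R^(2/3)*S^(1/2) = (1/0.028)*0.5529^(2/3)*0.0036^(1/2) = 1.4435 m/s.
Discharge Q = A * V = 4.81 * 1.4435 = 6.943 m^3/s.

6.943


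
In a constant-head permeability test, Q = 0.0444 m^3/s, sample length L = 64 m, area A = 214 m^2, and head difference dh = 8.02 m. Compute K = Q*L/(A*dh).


From K = Q*L / (A*dh):
Numerator: Q*L = 0.0444 * 64 = 2.8416.
Denominator: A*dh = 214 * 8.02 = 1716.28.
K = 2.8416 / 1716.28 = 0.001656 m/s.

0.001656


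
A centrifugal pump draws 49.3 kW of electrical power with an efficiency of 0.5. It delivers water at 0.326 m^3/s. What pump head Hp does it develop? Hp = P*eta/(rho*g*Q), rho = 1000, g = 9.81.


Pump head formula: Hp = P * eta / (rho * g * Q).
Numerator: P * eta = 49.3 * 1000 * 0.5 = 24650.0 W.
Denominator: rho * g * Q = 1000 * 9.81 * 0.326 = 3198.06.
Hp = 24650.0 / 3198.06 = 7.71 m.

7.71


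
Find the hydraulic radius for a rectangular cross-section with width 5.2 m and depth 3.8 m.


For a rectangular section:
Flow area A = b * y = 5.2 * 3.8 = 19.76 m^2.
Wetted perimeter P = b + 2y = 5.2 + 2*3.8 = 12.8 m.
Hydraulic radius R = A/P = 19.76 / 12.8 = 1.5437 m.

1.5437


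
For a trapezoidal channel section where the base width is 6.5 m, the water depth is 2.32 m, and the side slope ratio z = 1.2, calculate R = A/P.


For a trapezoidal section with side slope z:
A = (b + z*y)*y = (6.5 + 1.2*2.32)*2.32 = 21.539 m^2.
P = b + 2*y*sqrt(1 + z^2) = 6.5 + 2*2.32*sqrt(1 + 1.2^2) = 13.748 m.
R = A/P = 21.539 / 13.748 = 1.5667 m.

1.5667


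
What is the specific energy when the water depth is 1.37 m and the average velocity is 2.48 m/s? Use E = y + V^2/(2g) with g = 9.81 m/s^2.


Specific energy E = y + V^2/(2g).
Velocity head = V^2/(2g) = 2.48^2 / (2*9.81) = 6.1504 / 19.62 = 0.3135 m.
E = 1.37 + 0.3135 = 1.6835 m.

1.6835


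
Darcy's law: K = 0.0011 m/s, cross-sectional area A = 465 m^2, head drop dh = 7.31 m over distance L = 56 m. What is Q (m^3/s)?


Darcy's law: Q = K * A * i, where i = dh/L.
Hydraulic gradient i = 7.31 / 56 = 0.130536.
Q = 0.0011 * 465 * 0.130536
  = 0.0668 m^3/s.

0.0668


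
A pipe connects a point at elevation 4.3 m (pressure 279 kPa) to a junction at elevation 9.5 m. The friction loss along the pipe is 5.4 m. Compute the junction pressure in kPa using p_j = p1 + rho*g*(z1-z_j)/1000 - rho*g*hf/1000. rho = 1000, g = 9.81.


Junction pressure: p_j = p1 + rho*g*(z1 - z_j)/1000 - rho*g*hf/1000.
Elevation term = 1000*9.81*(4.3 - 9.5)/1000 = -51.012 kPa.
Friction term = 1000*9.81*5.4/1000 = 52.974 kPa.
p_j = 279 + -51.012 - 52.974 = 175.01 kPa.

175.01


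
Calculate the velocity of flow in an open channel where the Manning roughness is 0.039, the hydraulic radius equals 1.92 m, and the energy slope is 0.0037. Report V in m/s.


Manning's equation gives V = (1/n) * R^(2/3) * S^(1/2).
First, compute R^(2/3) = 1.92^(2/3) = 1.5448.
Next, S^(1/2) = 0.0037^(1/2) = 0.060828.
Then 1/n = 1/0.039 = 25.64.
V = 25.64 * 1.5448 * 0.060828 = 2.4094 m/s.

2.4094


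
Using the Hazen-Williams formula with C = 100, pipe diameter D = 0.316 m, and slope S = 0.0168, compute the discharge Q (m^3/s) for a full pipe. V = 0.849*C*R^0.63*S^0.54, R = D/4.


For a full circular pipe, R = D/4 = 0.316/4 = 0.079 m.
V = 0.849 * 100 * 0.079^0.63 * 0.0168^0.54
  = 0.849 * 100 * 0.202072 * 0.11007
  = 1.8883 m/s.
Pipe area A = pi*D^2/4 = pi*0.316^2/4 = 0.0784 m^2.
Q = A * V = 0.0784 * 1.8883 = 0.1481 m^3/s.

0.1481


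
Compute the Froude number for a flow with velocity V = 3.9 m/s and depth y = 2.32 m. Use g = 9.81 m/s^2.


The Froude number is defined as Fr = V / sqrt(g*y).
g*y = 9.81 * 2.32 = 22.7592.
sqrt(g*y) = sqrt(22.7592) = 4.7707.
Fr = 3.9 / 4.7707 = 0.8175.

0.8175
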